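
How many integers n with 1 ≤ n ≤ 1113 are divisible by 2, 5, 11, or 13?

Apply inclusion-exclusion:
556 + 222 + 101 + 85 − 111 − 50 − 42 − 20 − 17 − 7 + 10 + 8 + 3 + 1 − 0 = 739

739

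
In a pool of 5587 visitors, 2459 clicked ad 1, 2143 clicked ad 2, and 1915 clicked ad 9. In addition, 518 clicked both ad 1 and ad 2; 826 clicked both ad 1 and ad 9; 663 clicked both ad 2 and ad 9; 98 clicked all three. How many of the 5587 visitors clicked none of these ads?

Apply inclusion-exclusion:
|at least one| = 2459 + 2143 + 1915 − 518 − 826 − 663 + 98 = 4608
None: 5587 − 4608 = 979

979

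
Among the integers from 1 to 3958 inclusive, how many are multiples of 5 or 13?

1035

Apply inclusion-exclusion:
791 + 304 − 60 = 1035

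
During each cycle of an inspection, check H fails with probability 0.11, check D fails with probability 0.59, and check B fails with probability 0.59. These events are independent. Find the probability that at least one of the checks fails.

Independence gives P(none) = ∏(1 − pᵢ).
P(none) = (1 − 0.11) × (1 − 0.59) × (1 − 0.59) = 0.89 × 0.41 × 0.41 = 0.149609
P(at least one) = 1 − 0.149609 = 0.850391

0.850391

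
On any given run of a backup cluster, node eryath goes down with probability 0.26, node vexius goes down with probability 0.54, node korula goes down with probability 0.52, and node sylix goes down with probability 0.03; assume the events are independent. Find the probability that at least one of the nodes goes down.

0.84150976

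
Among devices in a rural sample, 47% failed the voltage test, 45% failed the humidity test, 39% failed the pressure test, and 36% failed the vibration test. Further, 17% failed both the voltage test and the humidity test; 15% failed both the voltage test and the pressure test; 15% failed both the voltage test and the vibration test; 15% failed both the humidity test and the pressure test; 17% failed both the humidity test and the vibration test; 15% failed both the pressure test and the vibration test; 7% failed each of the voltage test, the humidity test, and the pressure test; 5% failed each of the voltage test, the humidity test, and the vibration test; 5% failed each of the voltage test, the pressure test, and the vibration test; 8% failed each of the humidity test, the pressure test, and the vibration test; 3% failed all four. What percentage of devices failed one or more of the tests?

95%

P(union) = 47 + 45 + 39 + 36 − 17 − 15 − 15 − 15 − 17 − 15 + 7 + 5 + 5 + 8 − 3 = 95%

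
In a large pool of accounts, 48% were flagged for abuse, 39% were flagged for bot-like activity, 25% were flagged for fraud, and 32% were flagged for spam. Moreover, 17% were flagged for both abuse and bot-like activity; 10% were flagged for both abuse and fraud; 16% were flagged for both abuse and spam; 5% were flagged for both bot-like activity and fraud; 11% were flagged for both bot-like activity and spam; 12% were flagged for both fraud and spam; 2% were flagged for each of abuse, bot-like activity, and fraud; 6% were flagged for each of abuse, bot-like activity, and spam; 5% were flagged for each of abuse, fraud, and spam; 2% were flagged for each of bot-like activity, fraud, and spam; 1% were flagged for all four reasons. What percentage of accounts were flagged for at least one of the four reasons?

87%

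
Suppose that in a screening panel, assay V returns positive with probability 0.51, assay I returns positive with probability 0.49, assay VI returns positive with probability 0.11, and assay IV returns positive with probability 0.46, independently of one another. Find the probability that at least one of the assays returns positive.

P(none) = (1 − 0.51) × (1 − 0.49) × (1 − 0.11) × (1 − 0.46) = 0.49 × 0.51 × 0.89 × 0.54 = 0.12010194
P(at least one) = 1 − 0.12010194 = 0.87989806

0.87989806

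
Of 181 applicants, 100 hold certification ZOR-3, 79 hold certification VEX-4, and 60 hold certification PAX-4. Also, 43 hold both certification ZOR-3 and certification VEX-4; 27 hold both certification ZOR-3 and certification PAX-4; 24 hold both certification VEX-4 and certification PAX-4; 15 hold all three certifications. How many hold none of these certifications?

|at least one| = 100 + 79 + 60 − 43 − 27 − 24 + 15 = 160
None: 181 − 160 = 21

21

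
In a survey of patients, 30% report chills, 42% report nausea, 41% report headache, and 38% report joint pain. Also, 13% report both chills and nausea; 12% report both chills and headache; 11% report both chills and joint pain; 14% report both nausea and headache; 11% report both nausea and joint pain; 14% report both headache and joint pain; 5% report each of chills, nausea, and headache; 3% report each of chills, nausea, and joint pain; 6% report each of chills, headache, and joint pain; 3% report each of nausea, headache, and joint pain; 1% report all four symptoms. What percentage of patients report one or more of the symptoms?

By inclusion–exclusion:
P(union) = 30 + 42 + 41 + 38 − 13 − 12 − 11 − 14 − 11 − 14 + 5 + 3 + 6 + 3 − 1 = 92%

92%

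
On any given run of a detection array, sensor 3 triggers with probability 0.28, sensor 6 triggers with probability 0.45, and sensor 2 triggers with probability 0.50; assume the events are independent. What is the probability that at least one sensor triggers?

0.802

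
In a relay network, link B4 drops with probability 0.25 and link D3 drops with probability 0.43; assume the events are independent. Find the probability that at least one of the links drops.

P(none) = (1 − 0.25) × (1 − 0.43) = 0.75 × 0.57 = 0.4275
P(at least one) = 1 − 0.4275 = 0.5725

0.5725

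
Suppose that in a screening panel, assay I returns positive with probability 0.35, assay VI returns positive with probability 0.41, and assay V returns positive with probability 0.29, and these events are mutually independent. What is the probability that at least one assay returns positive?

0.727715

P(none) = (1 − 0.35) × (1 − 0.41) × (1 − 0.29) = 0.65 × 0.59 × 0.71 = 0.272285
P(at least one) = 1 − 0.272285 = 0.727715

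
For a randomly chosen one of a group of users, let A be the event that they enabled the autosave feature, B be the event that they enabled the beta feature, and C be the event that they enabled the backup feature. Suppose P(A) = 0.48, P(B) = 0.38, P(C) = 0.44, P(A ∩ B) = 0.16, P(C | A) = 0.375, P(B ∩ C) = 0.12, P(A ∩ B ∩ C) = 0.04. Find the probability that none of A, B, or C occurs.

P(A ∩ C) = P(A)·P(C|A) = 0.48 × 0.375 = 0.18
By inclusion-exclusion,
P(A ∪ B ∪ C) = 0.48 + 0.38 + 0.44 − 0.16 − 0.18 − 0.12 + 0.04 = 0.88
P(none) = 1 − 0.88 = 0.12

0.12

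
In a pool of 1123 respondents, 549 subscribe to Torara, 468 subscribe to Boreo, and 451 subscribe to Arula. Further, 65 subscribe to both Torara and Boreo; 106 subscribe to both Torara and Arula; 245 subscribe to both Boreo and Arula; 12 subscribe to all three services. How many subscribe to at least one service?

1064

N(≥1) = 549 + 468 + 451 − 65 − 106 − 245 + 12 = 1064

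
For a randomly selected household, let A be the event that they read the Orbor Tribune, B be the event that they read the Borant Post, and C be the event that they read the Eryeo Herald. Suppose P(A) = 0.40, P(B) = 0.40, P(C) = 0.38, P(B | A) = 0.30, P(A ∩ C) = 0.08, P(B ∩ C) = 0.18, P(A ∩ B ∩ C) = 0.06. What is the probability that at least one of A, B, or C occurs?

0.86

P(A ∩ B) = P(A)·P(B|A) = 0.40 × 0.30 = 0.12
P(A ∪ B ∪ C) = 0.40 + 0.40 + 0.38 − 0.12 − 0.08 − 0.18 + 0.06 = 0.86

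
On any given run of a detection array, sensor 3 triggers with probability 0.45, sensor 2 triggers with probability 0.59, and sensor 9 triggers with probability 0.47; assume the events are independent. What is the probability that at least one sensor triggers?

P(none) = (1 − 0.45) × (1 − 0.59) × (1 − 0.47) = 0.55 × 0.41 × 0.53 = 0.119515
P(at least one) = 1 − 0.119515 = 0.880485

0.880485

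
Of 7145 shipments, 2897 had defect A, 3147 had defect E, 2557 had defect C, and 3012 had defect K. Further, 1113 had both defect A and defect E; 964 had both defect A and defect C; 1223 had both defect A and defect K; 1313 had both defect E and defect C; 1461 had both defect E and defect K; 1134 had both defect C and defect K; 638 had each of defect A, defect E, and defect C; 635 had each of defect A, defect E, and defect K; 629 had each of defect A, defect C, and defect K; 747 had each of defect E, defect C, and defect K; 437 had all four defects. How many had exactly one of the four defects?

3396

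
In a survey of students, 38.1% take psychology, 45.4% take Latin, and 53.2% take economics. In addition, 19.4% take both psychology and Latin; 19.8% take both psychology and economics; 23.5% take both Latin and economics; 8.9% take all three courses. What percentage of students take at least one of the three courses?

82.9%

P(at least one) = 38.1 + 45.4 + 53.2 − 19.4 − 19.8 − 23.5 + 8.9 = 82.9%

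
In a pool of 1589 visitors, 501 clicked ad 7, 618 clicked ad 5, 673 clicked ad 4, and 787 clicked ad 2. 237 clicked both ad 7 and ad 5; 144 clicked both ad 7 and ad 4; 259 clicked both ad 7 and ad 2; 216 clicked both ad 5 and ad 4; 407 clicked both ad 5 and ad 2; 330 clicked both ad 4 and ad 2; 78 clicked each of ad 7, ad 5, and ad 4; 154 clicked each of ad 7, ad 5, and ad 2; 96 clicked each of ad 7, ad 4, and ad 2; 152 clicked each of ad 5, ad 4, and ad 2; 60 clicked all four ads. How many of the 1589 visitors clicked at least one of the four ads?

1406

Inclusion–exclusion gives
N(≥1) = 501 + 618 + 673 + 787 − 237 − 144 − 259 − 216 − 407 − 330 + 78 + 154 + 96 + 152 − 60 = 1406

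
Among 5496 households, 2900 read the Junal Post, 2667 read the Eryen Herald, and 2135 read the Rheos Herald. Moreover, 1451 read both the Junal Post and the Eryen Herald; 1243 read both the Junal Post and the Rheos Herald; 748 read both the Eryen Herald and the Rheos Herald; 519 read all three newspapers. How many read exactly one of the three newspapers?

2375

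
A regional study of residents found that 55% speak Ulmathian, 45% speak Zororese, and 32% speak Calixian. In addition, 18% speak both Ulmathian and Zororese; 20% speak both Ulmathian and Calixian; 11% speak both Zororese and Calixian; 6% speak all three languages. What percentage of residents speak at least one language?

89%

Inclusion–exclusion gives
P(at least one) = 55 + 45 + 32 − 18 − 20 − 11 + 6 = 89%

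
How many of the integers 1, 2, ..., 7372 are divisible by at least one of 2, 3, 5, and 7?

5687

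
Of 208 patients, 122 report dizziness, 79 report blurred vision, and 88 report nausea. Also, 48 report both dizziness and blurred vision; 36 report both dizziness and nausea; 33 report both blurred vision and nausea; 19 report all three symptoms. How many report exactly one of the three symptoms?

112

By inclusion–exclusion (exactly-one form):
|exactly one| = 122 + 79 + 88 − 2·48 − 2·36 − 2·33 + 3·19 = 112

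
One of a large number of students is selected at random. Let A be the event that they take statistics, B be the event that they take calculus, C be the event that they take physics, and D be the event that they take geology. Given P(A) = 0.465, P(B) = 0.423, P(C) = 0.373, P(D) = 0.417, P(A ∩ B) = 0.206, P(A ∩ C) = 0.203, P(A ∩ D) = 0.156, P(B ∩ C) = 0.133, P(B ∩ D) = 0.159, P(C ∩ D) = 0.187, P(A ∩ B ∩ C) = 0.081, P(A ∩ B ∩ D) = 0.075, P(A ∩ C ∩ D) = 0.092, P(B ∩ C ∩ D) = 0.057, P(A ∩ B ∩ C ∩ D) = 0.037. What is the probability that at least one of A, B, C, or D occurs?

0.902

Apply inclusion-exclusion:
P(A ∪ B ∪ C ∪ D) = 0.465 + 0.423 + 0.373 + 0.417 − 0.206 − 0.203 − 0.156 − 0.133 − 0.159 − 0.187 + 0.081 + 0.075 + 0.092 + 0.057 − 0.037 = 0.902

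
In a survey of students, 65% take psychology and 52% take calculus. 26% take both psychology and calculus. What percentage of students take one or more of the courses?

Apply inclusion-exclusion:
P(at least one) = 65 + 52 − 26 = 91%

91%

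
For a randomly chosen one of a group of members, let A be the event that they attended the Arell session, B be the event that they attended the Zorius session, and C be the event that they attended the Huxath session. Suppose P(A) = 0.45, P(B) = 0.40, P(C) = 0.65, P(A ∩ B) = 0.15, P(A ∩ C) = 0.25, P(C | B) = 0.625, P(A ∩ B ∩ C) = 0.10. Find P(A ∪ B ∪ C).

P(B ∩ C) = P(B)·P(C|B) = 0.40 × 0.625 = 0.25
By inclusion-exclusion,
P(A ∪ B ∪ C) = 0.45 + 0.40 + 0.65 − 0.15 − 0.25 − 0.25 + 0.10 = 0.95

0.95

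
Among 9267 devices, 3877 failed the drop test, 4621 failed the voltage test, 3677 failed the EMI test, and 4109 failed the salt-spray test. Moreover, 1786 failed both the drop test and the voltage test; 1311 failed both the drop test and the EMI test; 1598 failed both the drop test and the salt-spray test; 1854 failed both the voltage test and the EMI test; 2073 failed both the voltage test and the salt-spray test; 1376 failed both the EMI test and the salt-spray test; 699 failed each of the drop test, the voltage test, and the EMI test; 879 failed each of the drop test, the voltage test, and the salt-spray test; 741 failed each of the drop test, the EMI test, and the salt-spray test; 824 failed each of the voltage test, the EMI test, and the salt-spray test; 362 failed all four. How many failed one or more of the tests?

9067

|union| = 3877 + 4621 + 3677 + 4109 − 1786 − 1311 − 1598 − 1854 − 2073 − 1376 + 699 + 879 + 741 + 824 − 362 = 9067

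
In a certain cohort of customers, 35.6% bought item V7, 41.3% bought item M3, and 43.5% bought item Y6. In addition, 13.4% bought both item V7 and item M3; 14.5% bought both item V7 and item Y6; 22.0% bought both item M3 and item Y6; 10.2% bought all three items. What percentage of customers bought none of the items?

By inclusion–exclusion:
P(union) = 35.6 + 41.3 + 43.5 − 13.4 − 14.5 − 22.0 + 10.2 = 80.7%
P(none) = 100% − 80.7% = 19.3%

19.3%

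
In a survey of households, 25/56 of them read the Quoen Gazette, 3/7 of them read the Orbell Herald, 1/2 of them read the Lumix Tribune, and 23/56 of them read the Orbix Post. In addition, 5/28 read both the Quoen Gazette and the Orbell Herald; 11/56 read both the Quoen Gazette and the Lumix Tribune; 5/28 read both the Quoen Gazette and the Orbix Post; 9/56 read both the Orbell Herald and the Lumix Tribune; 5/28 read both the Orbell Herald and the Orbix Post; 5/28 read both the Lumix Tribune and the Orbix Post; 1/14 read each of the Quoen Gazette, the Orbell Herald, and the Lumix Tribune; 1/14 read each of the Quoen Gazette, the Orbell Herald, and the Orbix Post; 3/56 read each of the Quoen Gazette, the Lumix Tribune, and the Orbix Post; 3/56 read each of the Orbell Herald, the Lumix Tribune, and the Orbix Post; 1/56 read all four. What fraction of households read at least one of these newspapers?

P(union) = 25/56 + 3/7 + 1/2 + 23/56 − 5/28 − 11/56 − 5/28 − 9/56 − 5/28 − 5/28 + 1/14 + 1/14 + 3/56 + 3/56 − 1/56 = 53/56

53/56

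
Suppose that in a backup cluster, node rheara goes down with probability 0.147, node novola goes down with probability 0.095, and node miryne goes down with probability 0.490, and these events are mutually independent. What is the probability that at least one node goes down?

P(none) = (1 − 0.147) × (1 − 0.095) × (1 − 0.490) = 0.853 × 0.905 × 0.510 = 0.39370215
P(at least one) = 1 − 0.39370215 = 0.60629785

0.60629785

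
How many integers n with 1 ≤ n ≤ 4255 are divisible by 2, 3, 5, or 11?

By inclusion–exclusion:
2127 + 1418 + 851 + 386 − 709 − 425 − 193 − 283 − 128 − 77 + 141 + 64 + 38 + 25 − 12 = 3223

3223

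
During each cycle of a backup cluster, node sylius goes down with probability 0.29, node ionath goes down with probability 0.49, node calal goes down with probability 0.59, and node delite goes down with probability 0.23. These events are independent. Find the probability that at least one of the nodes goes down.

0.88568503

P(none) = (1 − 0.29) × (1 − 0.49) × (1 − 0.59) × (1 − 0.23) = 0.71 × 0.51 × 0.41 × 0.77 = 0.11431497
P(at least one) = 1 − 0.11431497 = 0.88568503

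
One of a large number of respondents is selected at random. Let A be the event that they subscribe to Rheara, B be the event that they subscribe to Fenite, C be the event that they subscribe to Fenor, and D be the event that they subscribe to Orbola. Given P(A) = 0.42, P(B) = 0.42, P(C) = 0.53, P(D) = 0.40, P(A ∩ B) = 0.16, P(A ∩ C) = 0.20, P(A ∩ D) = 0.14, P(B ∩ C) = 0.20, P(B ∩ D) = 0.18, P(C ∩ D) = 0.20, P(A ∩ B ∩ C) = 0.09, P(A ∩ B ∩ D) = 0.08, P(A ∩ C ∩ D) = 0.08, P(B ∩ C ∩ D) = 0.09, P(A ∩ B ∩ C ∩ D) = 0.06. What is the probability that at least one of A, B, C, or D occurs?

P(A ∪ B ∪ C ∪ D) = 0.42 + 0.42 + 0.53 + 0.40 − 0.16 − 0.20 − 0.14 − 0.20 − 0.18 − 0.20 + 0.09 + 0.08 + 0.08 + 0.09 − 0.06 = 0.97

0.97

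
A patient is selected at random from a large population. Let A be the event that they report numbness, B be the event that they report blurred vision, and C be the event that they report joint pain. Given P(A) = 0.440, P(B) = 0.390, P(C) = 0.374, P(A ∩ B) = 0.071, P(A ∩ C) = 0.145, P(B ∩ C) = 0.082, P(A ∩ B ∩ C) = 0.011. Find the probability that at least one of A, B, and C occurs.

0.917

P(A ∪ B ∪ C) = 0.440 + 0.390 + 0.374 − 0.071 − 0.145 − 0.082 + 0.011 = 0.917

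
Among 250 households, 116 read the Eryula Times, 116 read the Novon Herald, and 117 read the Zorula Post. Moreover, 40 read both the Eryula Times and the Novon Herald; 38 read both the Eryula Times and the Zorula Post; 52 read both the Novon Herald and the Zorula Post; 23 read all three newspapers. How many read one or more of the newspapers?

242

Using inclusion–exclusion:
|union| = 116 + 116 + 117 − 40 − 38 − 52 + 23 = 242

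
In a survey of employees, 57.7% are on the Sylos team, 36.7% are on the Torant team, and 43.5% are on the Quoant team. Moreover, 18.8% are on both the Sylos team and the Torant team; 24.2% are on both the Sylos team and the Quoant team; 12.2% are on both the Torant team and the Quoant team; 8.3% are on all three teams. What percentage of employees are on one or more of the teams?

By inclusion-exclusion,
P(≥1) = 57.7 + 36.7 + 43.5 − 18.8 − 24.2 − 12.2 + 8.3 = 91.0%

91.0%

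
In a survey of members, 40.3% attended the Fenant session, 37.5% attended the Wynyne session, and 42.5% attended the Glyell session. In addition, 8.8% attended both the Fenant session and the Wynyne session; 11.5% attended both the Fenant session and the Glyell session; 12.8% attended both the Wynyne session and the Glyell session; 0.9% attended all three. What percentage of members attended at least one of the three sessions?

88.1%

P(union) = 40.3 + 37.5 + 42.5 − 8.8 − 11.5 − 12.8 + 0.9 = 88.1%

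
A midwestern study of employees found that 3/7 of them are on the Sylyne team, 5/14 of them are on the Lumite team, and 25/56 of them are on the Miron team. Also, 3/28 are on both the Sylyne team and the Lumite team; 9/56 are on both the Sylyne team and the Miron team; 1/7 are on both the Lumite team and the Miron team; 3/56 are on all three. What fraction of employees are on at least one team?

7/8

P(at least one) = 3/7 + 5/14 + 25/56 − 3/28 − 9/56 − 1/7 + 3/56 = 7/8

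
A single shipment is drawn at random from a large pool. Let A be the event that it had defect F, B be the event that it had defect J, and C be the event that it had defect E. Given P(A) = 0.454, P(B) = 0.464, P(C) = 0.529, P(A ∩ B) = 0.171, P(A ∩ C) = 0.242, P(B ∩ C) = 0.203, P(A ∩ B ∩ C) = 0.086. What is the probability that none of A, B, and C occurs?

By inclusion-exclusion,
P(A ∪ B ∪ C) = 0.454 + 0.464 + 0.529 − 0.171 − 0.242 − 0.203 + 0.086 = 0.917
P(none) = 1 − 0.917 = 0.083

0.083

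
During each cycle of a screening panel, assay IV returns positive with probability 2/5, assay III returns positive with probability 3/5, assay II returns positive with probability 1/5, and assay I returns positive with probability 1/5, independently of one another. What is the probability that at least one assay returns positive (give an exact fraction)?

Since the events are independent, P(none) is the product of the individual non-occurrence probabilities.
P(none) = (1 − 2/5) × (1 − 3/5) × (1 − 1/5) × (1 − 1/5) = 3/5 × 2/5 × 4/5 × 4/5 = 96/625
P(at least one) = 1 − 96/625 = 529/625

529/625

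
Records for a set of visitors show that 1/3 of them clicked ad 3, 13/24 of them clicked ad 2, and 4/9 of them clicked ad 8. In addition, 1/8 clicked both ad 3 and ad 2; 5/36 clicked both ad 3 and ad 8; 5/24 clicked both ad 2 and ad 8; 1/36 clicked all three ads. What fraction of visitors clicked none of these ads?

1/8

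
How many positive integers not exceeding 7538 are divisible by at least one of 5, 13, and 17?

2298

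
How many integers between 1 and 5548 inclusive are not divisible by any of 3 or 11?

By inclusion–exclusion:
floor(5548/3) + floor(5548/11) − floor(5548/33) = 1849 + 504 − 168 = 2185
5548 − 2185 = 3363

3363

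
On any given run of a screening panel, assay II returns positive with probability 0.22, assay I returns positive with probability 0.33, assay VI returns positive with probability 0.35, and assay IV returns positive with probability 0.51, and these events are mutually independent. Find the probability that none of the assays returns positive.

0.1664481

Independence gives P(none) = ∏(1 − pᵢ).
P(none) = (1 − 0.22) × (1 − 0.33) × (1 − 0.35) × (1 − 0.51) = 0.78 × 0.67 × 0.65 × 0.49 = 0.1664481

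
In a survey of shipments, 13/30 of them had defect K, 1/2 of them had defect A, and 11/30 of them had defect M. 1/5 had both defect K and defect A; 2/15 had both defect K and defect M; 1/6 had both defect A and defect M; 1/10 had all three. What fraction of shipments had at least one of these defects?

By inclusion-exclusion,
P(at least one) = 13/30 + 1/2 + 11/30 − 1/5 − 2/15 − 1/6 + 1/10 = 9/10

9/10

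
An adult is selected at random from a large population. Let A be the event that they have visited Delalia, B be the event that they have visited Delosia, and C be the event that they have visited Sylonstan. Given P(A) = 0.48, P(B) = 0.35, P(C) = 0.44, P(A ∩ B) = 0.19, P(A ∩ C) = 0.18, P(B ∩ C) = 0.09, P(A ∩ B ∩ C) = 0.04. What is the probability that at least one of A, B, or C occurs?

0.85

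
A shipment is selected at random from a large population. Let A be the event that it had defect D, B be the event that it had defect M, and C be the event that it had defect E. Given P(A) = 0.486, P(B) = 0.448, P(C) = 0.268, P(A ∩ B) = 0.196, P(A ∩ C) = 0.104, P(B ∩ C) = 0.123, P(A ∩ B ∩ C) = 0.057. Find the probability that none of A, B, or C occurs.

0.164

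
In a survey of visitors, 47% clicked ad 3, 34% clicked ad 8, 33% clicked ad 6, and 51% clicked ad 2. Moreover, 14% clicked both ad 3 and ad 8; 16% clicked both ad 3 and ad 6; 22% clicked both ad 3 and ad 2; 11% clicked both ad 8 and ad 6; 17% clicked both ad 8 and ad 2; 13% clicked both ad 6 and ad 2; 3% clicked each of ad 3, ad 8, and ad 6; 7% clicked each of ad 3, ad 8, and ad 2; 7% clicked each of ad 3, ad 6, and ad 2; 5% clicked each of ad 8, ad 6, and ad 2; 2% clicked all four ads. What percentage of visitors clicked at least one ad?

92%

P(at least one) = 47 + 34 + 33 + 51 − 14 − 16 − 22 − 11 − 17 − 13 + 3 + 7 + 7 + 5 − 2 = 92%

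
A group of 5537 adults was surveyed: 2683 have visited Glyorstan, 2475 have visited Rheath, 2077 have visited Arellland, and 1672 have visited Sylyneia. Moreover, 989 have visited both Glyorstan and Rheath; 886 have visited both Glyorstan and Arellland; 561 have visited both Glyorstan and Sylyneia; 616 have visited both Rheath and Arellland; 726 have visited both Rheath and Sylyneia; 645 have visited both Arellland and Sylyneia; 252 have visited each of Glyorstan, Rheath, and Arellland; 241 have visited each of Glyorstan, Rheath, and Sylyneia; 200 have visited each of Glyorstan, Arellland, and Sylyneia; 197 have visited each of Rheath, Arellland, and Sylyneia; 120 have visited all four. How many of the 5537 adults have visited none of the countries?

283

By inclusion–exclusion:
|at least one| = 2683 + 2475 + 2077 + 1672 − 989 − 886 − 561 − 616 − 726 − 645 + 252 + 241 + 200 + 197 − 120 = 5254
None: 5537 − 5254 = 283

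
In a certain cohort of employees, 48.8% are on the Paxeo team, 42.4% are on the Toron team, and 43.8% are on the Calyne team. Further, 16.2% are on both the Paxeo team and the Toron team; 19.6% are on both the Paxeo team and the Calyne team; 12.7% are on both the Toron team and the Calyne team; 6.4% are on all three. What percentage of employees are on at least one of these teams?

P(at least one) = 48.8 + 42.4 + 43.8 − 16.2 − 19.6 − 12.7 + 6.4 = 92.9%

92.9%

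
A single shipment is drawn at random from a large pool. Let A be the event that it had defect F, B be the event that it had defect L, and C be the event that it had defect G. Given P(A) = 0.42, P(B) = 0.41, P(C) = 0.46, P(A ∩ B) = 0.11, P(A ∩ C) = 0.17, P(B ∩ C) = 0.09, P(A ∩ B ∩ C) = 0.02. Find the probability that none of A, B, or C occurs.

0.06

P(A ∪ B ∪ C) = 0.42 + 0.41 + 0.46 − 0.11 − 0.17 − 0.09 + 0.02 = 0.94
P(none) = 1 − 0.94 = 0.06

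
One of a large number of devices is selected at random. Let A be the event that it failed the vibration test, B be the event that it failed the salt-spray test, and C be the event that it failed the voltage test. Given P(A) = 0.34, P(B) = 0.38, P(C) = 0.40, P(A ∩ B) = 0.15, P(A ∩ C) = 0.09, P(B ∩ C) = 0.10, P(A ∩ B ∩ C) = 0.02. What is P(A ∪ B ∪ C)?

0.80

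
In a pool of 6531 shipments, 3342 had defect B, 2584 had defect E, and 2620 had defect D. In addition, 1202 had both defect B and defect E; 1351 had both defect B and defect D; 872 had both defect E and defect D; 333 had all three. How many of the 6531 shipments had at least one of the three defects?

5454

Inclusion–exclusion gives
|union| = 3342 + 2584 + 2620 − 1202 − 1351 − 872 + 333 = 5454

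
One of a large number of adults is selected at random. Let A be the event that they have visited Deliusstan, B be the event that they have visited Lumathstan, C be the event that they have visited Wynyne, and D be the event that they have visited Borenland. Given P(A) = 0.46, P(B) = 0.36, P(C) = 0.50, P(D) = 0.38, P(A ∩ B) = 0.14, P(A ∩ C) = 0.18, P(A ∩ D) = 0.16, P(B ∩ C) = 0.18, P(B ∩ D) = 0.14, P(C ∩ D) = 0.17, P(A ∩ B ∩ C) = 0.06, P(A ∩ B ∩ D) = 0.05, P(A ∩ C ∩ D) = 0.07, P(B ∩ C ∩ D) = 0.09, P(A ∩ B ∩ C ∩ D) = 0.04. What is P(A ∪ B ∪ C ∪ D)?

0.96

P(A ∪ B ∪ C ∪ D) = 0.46 + 0.36 + 0.50 + 0.38 − 0.14 − 0.18 − 0.16 − 0.18 − 0.14 − 0.17 + 0.06 + 0.05 + 0.07 + 0.09 − 0.04 = 0.96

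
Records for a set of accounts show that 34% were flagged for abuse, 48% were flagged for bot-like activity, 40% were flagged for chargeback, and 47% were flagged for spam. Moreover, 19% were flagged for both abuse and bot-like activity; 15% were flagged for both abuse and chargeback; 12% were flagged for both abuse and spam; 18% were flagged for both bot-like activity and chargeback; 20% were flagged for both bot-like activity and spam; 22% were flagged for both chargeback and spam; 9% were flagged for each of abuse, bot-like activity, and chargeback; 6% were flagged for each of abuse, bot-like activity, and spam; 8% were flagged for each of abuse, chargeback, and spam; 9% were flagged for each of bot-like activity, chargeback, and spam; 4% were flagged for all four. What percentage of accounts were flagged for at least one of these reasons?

P(union) = 34 + 48 + 40 + 47 − 19 − 15 − 12 − 18 − 20 − 22 + 9 + 6 + 8 + 9 − 4 = 91%

91%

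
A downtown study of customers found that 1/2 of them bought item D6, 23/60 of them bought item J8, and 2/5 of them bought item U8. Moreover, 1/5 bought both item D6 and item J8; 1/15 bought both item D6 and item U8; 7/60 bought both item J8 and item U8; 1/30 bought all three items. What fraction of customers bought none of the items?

1/15

By inclusion–exclusion:
P(union) = 1/2 + 23/60 + 2/5 − 1/5 − 1/15 − 7/60 + 1/30 = 14/15
P(none) = 1 − 14/15 = 1/15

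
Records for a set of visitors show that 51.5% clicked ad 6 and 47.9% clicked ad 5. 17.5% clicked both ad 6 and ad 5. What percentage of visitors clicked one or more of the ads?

81.9%

P(≥1) = 51.5 + 47.9 − 17.5 = 81.9%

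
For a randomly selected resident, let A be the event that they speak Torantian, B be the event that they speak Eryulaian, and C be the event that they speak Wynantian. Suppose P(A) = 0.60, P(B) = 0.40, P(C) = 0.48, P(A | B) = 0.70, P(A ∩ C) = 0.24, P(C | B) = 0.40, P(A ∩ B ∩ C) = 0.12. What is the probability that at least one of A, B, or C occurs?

0.92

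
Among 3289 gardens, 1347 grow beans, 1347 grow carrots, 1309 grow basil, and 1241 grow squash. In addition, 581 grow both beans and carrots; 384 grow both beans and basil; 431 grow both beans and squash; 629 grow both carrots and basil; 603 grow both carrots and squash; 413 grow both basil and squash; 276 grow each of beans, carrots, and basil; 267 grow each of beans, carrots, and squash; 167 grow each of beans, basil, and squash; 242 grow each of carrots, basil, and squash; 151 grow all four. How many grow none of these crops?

285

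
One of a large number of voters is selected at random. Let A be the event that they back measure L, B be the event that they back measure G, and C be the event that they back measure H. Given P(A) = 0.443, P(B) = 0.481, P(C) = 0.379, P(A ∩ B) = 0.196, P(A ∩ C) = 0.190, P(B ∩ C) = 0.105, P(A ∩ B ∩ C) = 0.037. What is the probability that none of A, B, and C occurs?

0.151

Using inclusion–exclusion:
P(A ∪ B ∪ C) = 0.443 + 0.481 + 0.379 − 0.196 − 0.190 − 0.105 + 0.037 = 0.849
P(none) = 1 − 0.849 = 0.151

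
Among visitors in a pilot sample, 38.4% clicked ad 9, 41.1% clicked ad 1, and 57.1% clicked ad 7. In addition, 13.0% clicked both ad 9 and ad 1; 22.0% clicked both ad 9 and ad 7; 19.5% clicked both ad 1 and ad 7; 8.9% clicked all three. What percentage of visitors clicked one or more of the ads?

91.0%

P(union) = 38.4 + 41.1 + 57.1 − 13.0 − 22.0 − 19.5 + 8.9 = 91.0%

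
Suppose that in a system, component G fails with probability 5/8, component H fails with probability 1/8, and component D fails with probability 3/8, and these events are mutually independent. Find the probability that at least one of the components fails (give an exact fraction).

P(none) = (1 − 5/8) × (1 − 1/8) × (1 − 3/8) = 3/8 × 7/8 × 5/8 = 105/512
P(at least one) = 1 − 105/512 = 407/512

407/512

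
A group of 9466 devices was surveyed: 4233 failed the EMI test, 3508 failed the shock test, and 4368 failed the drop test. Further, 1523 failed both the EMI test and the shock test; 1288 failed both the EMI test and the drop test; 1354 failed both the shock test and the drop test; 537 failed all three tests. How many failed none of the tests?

985

|union| = 4233 + 3508 + 4368 − 1523 − 1288 − 1354 + 537 = 8481
None: 9466 − 8481 = 985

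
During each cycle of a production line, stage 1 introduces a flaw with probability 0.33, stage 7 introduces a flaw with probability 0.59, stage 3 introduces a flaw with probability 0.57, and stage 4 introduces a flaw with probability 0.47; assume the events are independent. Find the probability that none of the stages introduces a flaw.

0.06260413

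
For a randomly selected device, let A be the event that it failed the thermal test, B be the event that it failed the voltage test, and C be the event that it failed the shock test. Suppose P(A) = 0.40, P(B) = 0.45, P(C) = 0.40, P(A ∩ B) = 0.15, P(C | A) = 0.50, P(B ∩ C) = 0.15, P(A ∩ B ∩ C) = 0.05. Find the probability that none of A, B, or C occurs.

0.20

P(A ∩ C) = P(A)·P(C|A) = 0.40 × 0.50 = 0.20
P(A ∪ B ∪ C) = 0.40 + 0.45 + 0.40 − 0.15 − 0.20 − 0.15 + 0.05 = 0.80
P(none) = 1 − 0.80 = 0.20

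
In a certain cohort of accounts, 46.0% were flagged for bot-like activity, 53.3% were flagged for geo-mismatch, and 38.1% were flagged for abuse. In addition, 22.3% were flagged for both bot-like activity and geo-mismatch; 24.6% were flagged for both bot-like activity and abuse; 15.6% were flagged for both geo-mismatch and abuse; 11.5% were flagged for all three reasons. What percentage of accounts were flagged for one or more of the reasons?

86.4%

P(union) = 46.0 + 53.3 + 38.1 − 22.3 − 24.6 − 15.6 + 11.5 = 86.4%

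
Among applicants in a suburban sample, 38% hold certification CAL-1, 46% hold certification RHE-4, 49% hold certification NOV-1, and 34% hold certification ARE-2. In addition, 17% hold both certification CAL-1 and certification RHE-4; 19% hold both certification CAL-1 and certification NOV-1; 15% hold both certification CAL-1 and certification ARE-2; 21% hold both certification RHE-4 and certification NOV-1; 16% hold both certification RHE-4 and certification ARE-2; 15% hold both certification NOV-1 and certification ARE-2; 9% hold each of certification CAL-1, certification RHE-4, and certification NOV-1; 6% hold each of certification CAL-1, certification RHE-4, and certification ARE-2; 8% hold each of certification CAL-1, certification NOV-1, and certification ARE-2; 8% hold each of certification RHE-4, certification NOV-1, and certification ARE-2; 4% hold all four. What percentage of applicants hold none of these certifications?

9%

By inclusion-exclusion,
P(union) = 38 + 46 + 49 + 34 − 17 − 19 − 15 − 21 − 16 − 15 + 9 + 6 + 8 + 8 − 4 = 91%
P(none) = 100% − 91% = 9%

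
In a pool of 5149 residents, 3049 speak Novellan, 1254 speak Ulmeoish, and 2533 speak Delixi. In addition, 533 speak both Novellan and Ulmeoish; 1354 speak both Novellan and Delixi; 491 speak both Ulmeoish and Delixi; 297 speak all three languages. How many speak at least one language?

4755

N(≥1) = 3049 + 1254 + 2533 − 533 − 1354 − 491 + 297 = 4755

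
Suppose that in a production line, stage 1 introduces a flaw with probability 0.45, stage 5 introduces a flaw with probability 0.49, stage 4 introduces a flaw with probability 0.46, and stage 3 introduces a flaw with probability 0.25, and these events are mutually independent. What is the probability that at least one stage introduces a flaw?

P(none) = (1 − 0.45) × (1 − 0.49) × (1 − 0.46) × (1 − 0.25) = 0.55 × 0.51 × 0.54 × 0.75 = 0.1136025
P(at least one) = 1 − 0.1136025 = 0.8863975

0.8863975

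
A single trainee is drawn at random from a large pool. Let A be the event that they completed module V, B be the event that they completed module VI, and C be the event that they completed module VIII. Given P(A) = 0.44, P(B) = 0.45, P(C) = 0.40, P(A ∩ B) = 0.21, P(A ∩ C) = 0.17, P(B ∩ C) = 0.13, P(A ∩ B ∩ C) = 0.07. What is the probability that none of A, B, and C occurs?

0.15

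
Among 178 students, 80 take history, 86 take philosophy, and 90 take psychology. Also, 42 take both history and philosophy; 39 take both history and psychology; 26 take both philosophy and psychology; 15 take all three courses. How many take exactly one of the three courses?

87

|exactly one| = 80 + 86 + 90 − 2·42 − 2·39 − 2·26 + 3·15 = 87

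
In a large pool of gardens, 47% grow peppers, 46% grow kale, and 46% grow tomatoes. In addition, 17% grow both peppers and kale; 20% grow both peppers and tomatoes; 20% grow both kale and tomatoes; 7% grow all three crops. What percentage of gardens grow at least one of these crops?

89%

Apply inclusion-exclusion:
P(at least one) = 47 + 46 + 46 − 17 − 20 − 20 + 7 = 89%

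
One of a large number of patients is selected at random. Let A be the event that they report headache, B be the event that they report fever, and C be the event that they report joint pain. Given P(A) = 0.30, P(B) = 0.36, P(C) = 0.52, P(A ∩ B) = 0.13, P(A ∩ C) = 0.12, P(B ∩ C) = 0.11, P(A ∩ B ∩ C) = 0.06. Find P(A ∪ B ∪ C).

0.88

Using inclusion–exclusion:
P(A ∪ B ∪ C) = 0.30 + 0.36 + 0.52 − 0.13 − 0.12 − 0.11 + 0.06 = 0.88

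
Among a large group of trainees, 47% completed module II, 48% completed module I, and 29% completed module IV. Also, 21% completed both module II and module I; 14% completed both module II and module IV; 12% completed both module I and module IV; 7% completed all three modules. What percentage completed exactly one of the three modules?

51%

P(exactly one) = 47 + 48 + 29 − 2·21 − 2·14 − 2·12 + 3·7 = 51%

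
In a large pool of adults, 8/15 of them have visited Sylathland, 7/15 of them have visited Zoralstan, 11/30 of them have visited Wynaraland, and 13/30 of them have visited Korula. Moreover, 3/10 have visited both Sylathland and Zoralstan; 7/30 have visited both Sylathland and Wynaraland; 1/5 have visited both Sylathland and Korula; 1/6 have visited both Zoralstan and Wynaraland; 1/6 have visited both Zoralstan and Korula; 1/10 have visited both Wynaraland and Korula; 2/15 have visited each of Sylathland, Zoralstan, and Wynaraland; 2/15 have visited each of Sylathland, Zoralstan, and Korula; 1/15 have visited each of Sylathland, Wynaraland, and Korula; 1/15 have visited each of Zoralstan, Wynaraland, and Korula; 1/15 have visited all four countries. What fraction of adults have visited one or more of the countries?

29/30

By inclusion-exclusion,
P(union) = 8/15 + 7/15 + 11/30 + 13/30 − 3/10 − 7/30 − 1/5 − 1/6 − 1/6 − 1/10 + 2/15 + 2/15 + 1/15 + 1/15 − 1/15 = 29/30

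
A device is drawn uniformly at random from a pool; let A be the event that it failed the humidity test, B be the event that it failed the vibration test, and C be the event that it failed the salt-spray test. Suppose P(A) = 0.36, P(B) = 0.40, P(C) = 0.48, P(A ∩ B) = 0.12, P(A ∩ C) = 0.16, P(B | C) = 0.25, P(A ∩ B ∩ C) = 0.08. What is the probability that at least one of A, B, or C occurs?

0.92

P(B ∩ C) = P(C)·P(B|C) = 0.48 × 0.25 = 0.12
By inclusion–exclusion:
P(A ∪ B ∪ C) = 0.36 + 0.40 + 0.48 − 0.12 − 0.16 − 0.12 + 0.08 = 0.92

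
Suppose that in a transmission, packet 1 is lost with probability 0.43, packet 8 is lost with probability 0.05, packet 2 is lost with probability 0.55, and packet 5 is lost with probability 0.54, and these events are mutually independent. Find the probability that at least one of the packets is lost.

0.8879095

Independence gives P(none) = ∏(1 − pᵢ).
P(none) = (1 − 0.43) × (1 − 0.05) × (1 − 0.55) × (1 − 0.54) = 0.57 × 0.95 × 0.45 × 0.46 = 0.1120905
P(at least one) = 1 − 0.1120905 = 0.8879095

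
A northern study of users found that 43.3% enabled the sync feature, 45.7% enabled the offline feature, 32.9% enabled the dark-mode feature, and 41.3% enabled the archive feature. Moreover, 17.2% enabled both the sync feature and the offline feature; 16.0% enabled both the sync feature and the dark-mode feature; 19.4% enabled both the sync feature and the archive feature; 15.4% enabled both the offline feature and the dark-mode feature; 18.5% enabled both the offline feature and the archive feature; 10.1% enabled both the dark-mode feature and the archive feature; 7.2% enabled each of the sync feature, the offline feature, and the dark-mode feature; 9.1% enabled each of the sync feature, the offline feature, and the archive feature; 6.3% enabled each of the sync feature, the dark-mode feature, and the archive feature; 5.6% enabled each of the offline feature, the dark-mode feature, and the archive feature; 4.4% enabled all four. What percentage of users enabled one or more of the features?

Apply inclusion-exclusion:
P(≥1) = 43.3 + 45.7 + 32.9 + 41.3 − 17.2 − 16.0 − 19.4 − 15.4 − 18.5 − 10.1 + 7.2 + 9.1 + 6.3 + 5.6 − 4.4 = 90.4%

90.4%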